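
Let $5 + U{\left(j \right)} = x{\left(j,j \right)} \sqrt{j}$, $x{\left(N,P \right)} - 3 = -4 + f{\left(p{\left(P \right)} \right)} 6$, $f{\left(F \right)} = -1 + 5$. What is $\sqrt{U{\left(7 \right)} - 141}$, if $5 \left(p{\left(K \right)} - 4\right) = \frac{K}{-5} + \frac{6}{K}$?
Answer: $\sqrt{-146 + 23 \sqrt{7}} \approx 9.2276 i$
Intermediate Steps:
$p{\left(K \right)} = 4 - \frac{K}{25} + \frac{6}{5 K}$ ($p{\left(K \right)} = 4 + \frac{\frac{K}{-5} + \frac{6}{K}}{5} = 4 + \frac{K \left(- \frac{1}{5}\right) + \frac{6}{K}}{5} = 4 + \frac{- \frac{K}{5} + \frac{6}{K}}{5} = 4 + \frac{\frac{6}{K} - \frac{K}{5}}{5} = 4 - \left(- \frac{6}{5 K} + \frac{K}{25}\right) = 4 - \frac{K}{25} + \frac{6}{5 K}$)
$f{\left(F \right)} = 4$
$x{\left(N,P \right)} = 23$ ($x{\left(N,P \right)} = 3 + \left(-4 + 4 \cdot 6\right) = 3 + \left(-4 + 24\right) = 3 + 20 = 23$)
$U{\left(j \right)} = -5 + 23 \sqrt{j}$
$\sqrt{U{\left(7 \right)} - 141} = \sqrt{\left(-5 + 23 \sqrt{7}\right) - 141} = \sqrt{-146 + 23 \sqrt{7}}$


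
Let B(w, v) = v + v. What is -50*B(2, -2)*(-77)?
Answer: -15400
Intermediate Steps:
B(w, v) = 2*v
-50*B(2, -2)*(-77) = -100*(-2)*(-77) = -50*(-4)*(-77) = 200*(-77) = -15400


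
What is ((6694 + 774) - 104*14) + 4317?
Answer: 10329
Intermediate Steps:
((6694 + 774) - 104*14) + 4317 = (7468 - 1456) + 4317 = 6012 + 4317 = 10329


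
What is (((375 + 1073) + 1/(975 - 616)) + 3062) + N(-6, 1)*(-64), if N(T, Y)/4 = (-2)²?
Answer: 1251475/359 ≈ 3486.0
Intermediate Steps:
N(T, Y) = 16 (N(T, Y) = 4*(-2)² = 4*4 = 16)
(((375 + 1073) + 1/(975 - 616)) + 3062) + N(-6, 1)*(-64) = (((375 + 1073) + 1/(975 - 616)) + 3062) + 16*(-64) = ((1448 + 1/359) + 3062) - 1024 = (519833/359 + 3062) - 1024 = 1619091/359 - 1024 = 1251475/359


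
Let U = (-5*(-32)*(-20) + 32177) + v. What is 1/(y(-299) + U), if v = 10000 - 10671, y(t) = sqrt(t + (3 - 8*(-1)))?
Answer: 14153/400614962 - 3*I*sqrt(2)/200307481 ≈ 3.5328e-5 - 2.1181e-8*I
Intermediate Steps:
y(t) = sqrt(11 + t) (y(t) = sqrt(t + (3 + 8)) = sqrt(t + 11) = sqrt(11 + t))
v = -671
U = 28306 (U = (-5*(-32)*(-20) + 32177) - 671 = (160*(-20) + 32177) - 671 = (-3200 + 32177) - 671 = 28977 - 671 = 28306)
1/(y(-299) + U) = 1/(sqrt(11 - 299) + 28306) = 1/(sqrt(-288) + 28306) = 1/(12*I*sqrt(2) + 28306) = 1/(28306 + 12*I*sqrt(2))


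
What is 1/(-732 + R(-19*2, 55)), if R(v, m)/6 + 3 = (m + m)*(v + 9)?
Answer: -1/19890 ≈ -5.0277e-5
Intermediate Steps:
R(v, m) = -18 + 12*m*(9 + v) (R(v, m) = -18 + 6*((m + m)*(v + 9)) = -18 + 6*((2*m)*(9 + v)) = -18 + 6*(2*m*(9 + v)) = -18 + 12*m*(9 + v))
1/(-732 + R(-19*2, 55)) = 1/(-732 + (-18 + 108*55 + 12*55*(-19*2))) = 1/(-732 + (-18 + 5940 + 12*55*(-38))) = 1/(-732 + (-18 + 5940 - 25080)) = 1/(-732 - 19158) = 1/(-19890) = -1/19890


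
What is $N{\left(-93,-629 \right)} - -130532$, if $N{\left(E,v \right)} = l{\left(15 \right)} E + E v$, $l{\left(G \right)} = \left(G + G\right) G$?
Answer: $147179$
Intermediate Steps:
$l{\left(G \right)} = 2 G^{2}$ ($l{\left(G \right)} = 2 G G = 2 G^{2}$)
$N{\left(E,v \right)} = 450 E + E v$ ($N{\left(E,v \right)} = 2 \cdot 15^{2} E + E v = 2 \cdot 225 E + E v = 450 E + E v$)
$N{\left(-93,-629 \right)} - -130532 = - 93 \left(450 - 629\right) - -130532 = \left(-93\right) \left(-179\right) + 130532 = 16647 + 130532 = 147179$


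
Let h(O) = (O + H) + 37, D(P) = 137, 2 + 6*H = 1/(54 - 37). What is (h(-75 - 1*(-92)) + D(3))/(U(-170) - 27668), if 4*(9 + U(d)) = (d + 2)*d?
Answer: -6483/698258 ≈ -0.0092845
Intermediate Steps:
U(d) = -9 + d*(2 + d)/4 (U(d) = -9 + ((d + 2)*d)/4 = -9 + ((2 + d)*d)/4 = -9 + (d*(2 + d))/4 = -9 + d*(2 + d)/4)
H = -11/34 (H = -1/3 + 1/(6*(54 - 37)) = -1/3 + (1/6)/17 = -1/3 + (1/6)*(1/17) = -1/3 + 1/102 = -11/34 ≈ -0.32353)
h(O) = 1247/34 + O (h(O) = (O - 11/34) + 37 = (-11/34 + O) + 37 = 1247/34 + O)
(h(-75 - 1*(-92)) + D(3))/(U(-170) - 27668) = ((1247/34 + (-75 - 1*(-92))) + 137)/((-9 + (1/2)*(-170) + (1/4)*(-170)**2) - 27668) = ((1247/34 + (-75 + 92)) + 137)/((-9 - 85 + (1/4)*28900) - 27668) = ((1247/34 + 17) + 137)/((-9 - 85 + 7225) - 27668) = (1825/34 + 137)/(7131 - 27668) = (6483/34)/(-20537) = (6483/34)*(-1/20537) = -6483/698258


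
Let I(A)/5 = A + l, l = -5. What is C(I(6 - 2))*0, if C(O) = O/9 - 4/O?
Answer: 0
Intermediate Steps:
I(A) = -25 + 5*A (I(A) = 5*(A - 5) = 5*(-5 + A) = -25 + 5*A)
C(O) = -4/O + O/9 (C(O) = O*(1/9) - 4/O = O/9 - 4/O = -4/O + O/9)
C(I(6 - 2))*0 = (-4/(-25 + 5*(6 - 2)) + (-25 + 5*(6 - 2))/9)*0 = (-4/(-25 + 5*4) + (-25 + 5*4)/9)*0 = (-4/(-25 + 20) + (-25 + 20)/9)*0 = (-4/(-5) + (1/9)*(-5))*0 = (-4*(-1/5) - 5/9)*0 = (4/5 - 5/9)*0 = (11/45)*0 = 0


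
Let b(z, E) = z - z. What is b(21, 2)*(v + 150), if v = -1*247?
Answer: 0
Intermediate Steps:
b(z, E) = 0
v = -247
b(21, 2)*(v + 150) = 0*(-247 + 150) = 0*(-97) = 0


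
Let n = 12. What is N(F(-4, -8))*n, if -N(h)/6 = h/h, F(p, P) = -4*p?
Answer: -72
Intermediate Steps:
N(h) = -6 (N(h) = -6*h/h = -6*1 = -6)
N(F(-4, -8))*n = -6*12 = -72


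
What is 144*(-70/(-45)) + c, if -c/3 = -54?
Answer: 386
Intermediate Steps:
c = 162 (c = -3*(-54) = 162)
144*(-70/(-45)) + c = 144*(-70/(-45)) + 162 = 144*(-70*(-1/45)) + 162 = 144*(14/9) + 162 = 224 + 162 = 386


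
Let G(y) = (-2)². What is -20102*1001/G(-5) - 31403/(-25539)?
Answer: -256949118683/51078 ≈ -5.0305e+6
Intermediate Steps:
G(y) = 4
-20102*1001/G(-5) - 31403/(-25539) = -20102/(4/1001) - 31403/(-25539) = -20102/(4*(1/1001)) - 31403*(-1/25539) = -20102/4/1001 + 31403/25539 = -20102*1001/4 + 31403/25539 = -10061051/2 + 31403/25539 = -256949118683/51078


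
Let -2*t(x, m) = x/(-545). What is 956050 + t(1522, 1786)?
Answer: 521048011/545 ≈ 9.5605e+5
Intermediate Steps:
t(x, m) = x/1090 (t(x, m) = -x/(2*(-545)) = -x*(-1)/(2*545) = -(-1)*x/1090 = x/1090)
956050 + t(1522, 1786) = 956050 + (1/1090)*1522 = 956050 + 761/545 = 521048011/545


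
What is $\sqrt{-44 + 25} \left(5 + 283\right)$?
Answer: $288 i \sqrt{19} \approx 1255.4 i$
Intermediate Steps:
$\sqrt{-44 + 25} \left(5 + 283\right) = \sqrt{-19} \cdot 288 = i \sqrt{19} \cdot 288 = 288 i \sqrt{19}$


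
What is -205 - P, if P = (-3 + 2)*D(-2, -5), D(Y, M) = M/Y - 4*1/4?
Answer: -407/2 ≈ -203.50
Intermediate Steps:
D(Y, M) = -1 + M/Y (D(Y, M) = M/Y - 4*¼ = M/Y - 1 = -1 + M/Y)
P = -3/2 (P = (-3 + 2)*((-5 - 1*(-2))/(-2)) = -(-1)*(-5 + 2)/2 = -(-1)*(-3)/2 = -1*3/2 = -3/2 ≈ -1.5000)
-205 - P = -205 - 1*(-3/2) = -205 + 3/2 = -407/2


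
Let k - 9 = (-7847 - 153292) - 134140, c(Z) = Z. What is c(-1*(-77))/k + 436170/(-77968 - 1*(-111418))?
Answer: 171713787/13169042 ≈ 13.039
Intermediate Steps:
k = -295270 (k = 9 + ((-7847 - 153292) - 134140) = 9 + (-161139 - 134140) = 9 - 295279 = -295270)
c(-1*(-77))/k + 436170/(-77968 - 1*(-111418)) = -1*(-77)/(-295270) + 436170/(-77968 - 1*(-111418)) = 77*(-1/295270) + 436170/(-77968 + 111418) = -77/295270 + 436170/33450 = -77/295270 + 436170*(1/33450) = -77/295270 + 14539/1115 = 171713787/13169042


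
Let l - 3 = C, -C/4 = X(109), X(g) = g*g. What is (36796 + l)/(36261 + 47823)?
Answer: -25/196 ≈ -0.12755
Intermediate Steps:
X(g) = g**2
C = -47524 (C = -4*109**2 = -4*11881 = -47524)
l = -47521 (l = 3 - 47524 = -47521)
(36796 + l)/(36261 + 47823) = (36796 - 47521)/(36261 + 47823) = -10725/84084 = -10725*1/84084 = -25/196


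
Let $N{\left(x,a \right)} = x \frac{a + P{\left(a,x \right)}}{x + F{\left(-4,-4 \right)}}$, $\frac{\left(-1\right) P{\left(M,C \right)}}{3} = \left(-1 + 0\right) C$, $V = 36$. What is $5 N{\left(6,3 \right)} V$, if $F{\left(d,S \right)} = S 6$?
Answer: $-1260$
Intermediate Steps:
$P{\left(M,C \right)} = 3 C$ ($P{\left(M,C \right)} = - 3 \left(-1 + 0\right) C = - 3 \left(- C\right) = 3 C$)
$F{\left(d,S \right)} = 6 S$
$N{\left(x,a \right)} = \frac{x \left(a + 3 x\right)}{-24 + x}$ ($N{\left(x,a \right)} = x \frac{a + 3 x}{x + 6 \left(-4\right)} = x \frac{a + 3 x}{x - 24} = x \frac{a + 3 x}{-24 + x} = \frac{x \left(a + 3 x\right)}{-24 + x}$)
$5 N{\left(6,3 \right)} V = 5 \frac{6 \left(3 + 3 \cdot 6\right)}{-24 + 6} \cdot 36 = 5 \frac{6 \left(3 + 18\right)}{-18} \cdot 36 = 5 \cdot 6 \left(- \frac{1}{18}\right) 21 \cdot 36 = 5 \left(-7\right) 36 = \left(-35\right) 36 = -1260$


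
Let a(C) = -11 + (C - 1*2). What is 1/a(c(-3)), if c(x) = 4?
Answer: -1/9 ≈ -0.11111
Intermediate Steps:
a(C) = -13 + C (a(C) = -11 + (C - 2) = -11 + (-2 + C) = -13 + C)
1/a(c(-3)) = 1/(-13 + 4) = 1/(-9) = -1/9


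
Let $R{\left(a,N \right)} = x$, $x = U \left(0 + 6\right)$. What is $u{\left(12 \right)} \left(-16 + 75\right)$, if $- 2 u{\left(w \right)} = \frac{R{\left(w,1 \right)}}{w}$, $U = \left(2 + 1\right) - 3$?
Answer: $0$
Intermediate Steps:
$U = 0$ ($U = 3 - 3 = 0$)
$x = 0$ ($x = 0 \left(0 + 6\right) = 0 \cdot 6 = 0$)
$R{\left(a,N \right)} = 0$
$u{\left(w \right)} = 0$ ($u{\left(w \right)} = - \frac{0 \frac{1}{w}}{2} = \left(- \frac{1}{2}\right) 0 = 0$)
$u{\left(12 \right)} \left(-16 + 75\right) = 0 \left(-16 + 75\right) = 0 \cdot 59 = 0$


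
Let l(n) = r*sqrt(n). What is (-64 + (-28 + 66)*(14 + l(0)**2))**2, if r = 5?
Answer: 219024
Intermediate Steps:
l(n) = 5*sqrt(n)
(-64 + (-28 + 66)*(14 + l(0)**2))**2 = (-64 + (-28 + 66)*(14 + (5*sqrt(0))**2))**2 = (-64 + 38*(14 + (5*0)**2))**2 = (-64 + 38*(14 + 0**2))**2 = (-64 + 38*(14 + 0))**2 = (-64 + 38*14)**2 = (-64 + 532)**2 = 468**2 = 219024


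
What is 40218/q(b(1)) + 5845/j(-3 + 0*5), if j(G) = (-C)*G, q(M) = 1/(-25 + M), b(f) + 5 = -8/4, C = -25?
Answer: -19305809/15 ≈ -1.2871e+6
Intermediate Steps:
b(f) = -7 (b(f) = -5 - 8/4 = -5 - 8*¼ = -5 - 2 = -7)
j(G) = 25*G (j(G) = (-1*(-25))*G = 25*G)
40218/q(b(1)) + 5845/j(-3 + 0*5) = 40218/(1/(-25 - 7)) + 5845/((25*(-3 + 0*5))) = 40218/(1/(-32)) + 5845/((25*(-3 + 0))) = 40218/(-1/32) + 5845/((25*(-3))) = 40218*(-32) + 5845/(-75) = -1286976 + 5845*(-1/75) = -1286976 - 1169/15 = -19305809/15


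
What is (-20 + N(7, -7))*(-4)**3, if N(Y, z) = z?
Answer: 1728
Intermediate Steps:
(-20 + N(7, -7))*(-4)**3 = (-20 - 7)*(-4)**3 = -27*(-64) = 1728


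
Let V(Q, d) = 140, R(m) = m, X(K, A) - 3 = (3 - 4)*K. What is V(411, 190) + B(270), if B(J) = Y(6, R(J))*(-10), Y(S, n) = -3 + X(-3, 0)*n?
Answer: -16030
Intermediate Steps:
X(K, A) = 3 - K (X(K, A) = 3 + (3 - 4)*K = 3 - K)
Y(S, n) = -3 + 6*n (Y(S, n) = -3 + (3 - 1*(-3))*n = -3 + (3 + 3)*n = -3 + 6*n)
B(J) = 30 - 60*J (B(J) = (-3 + 6*J)*(-10) = 30 - 60*J)
V(411, 190) + B(270) = 140 + (30 - 60*270) = 140 + (30 - 16200) = 140 - 16170 = -16030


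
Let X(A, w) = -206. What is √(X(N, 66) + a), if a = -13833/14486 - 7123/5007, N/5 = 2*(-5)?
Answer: I*√1096233402663148242/72531402 ≈ 14.435*I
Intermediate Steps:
N = -50 (N = 5*(2*(-5)) = 5*(-10) = -50)
a = -172445609/72531402 (a = -13833*1/14486 - 7123*1/5007 = -13833/14486 - 7123/5007 = -172445609/72531402 ≈ -2.3775)
√(X(N, 66) + a) = √(-206 - 172445609/72531402) = √(-15113914421/72531402) = I*√1096233402663148242/72531402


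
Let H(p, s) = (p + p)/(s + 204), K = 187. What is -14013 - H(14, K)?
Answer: -5479111/391 ≈ -14013.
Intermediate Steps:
H(p, s) = 2*p/(204 + s) (H(p, s) = (2*p)/(204 + s) = 2*p/(204 + s))
-14013 - H(14, K) = -14013 - 2*14/(204 + 187) = -14013 - 2*14/391 = -14013 - 1*28/391 = -14013 - 28/391 = -5479111/391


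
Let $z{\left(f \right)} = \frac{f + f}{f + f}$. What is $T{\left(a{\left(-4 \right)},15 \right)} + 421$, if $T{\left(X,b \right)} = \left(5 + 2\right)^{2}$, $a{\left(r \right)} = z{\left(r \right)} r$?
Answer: $470$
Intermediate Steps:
$z{\left(f \right)} = 1$ ($z{\left(f \right)} = \frac{2 f}{2 f} = 2 f \frac{1}{2 f} = 1$)
$a{\left(r \right)} = r$ ($a{\left(r \right)} = 1 r = r$)
$T{\left(X,b \right)} = 49$ ($T{\left(X,b \right)} = 7^{2} = 49$)
$T{\left(a{\left(-4 \right)},15 \right)} + 421 = 49 + 421 = 470$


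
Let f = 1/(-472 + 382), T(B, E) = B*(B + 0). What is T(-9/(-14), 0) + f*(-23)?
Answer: 5899/8820 ≈ 0.66882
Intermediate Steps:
T(B, E) = B**2 (T(B, E) = B*B = B**2)
f = -1/90 (f = 1/(-90) = -1/90 ≈ -0.011111)
T(-9/(-14), 0) + f*(-23) = (-9/(-14))**2 - 1/90*(-23) = (-9*(-1/14))**2 + 23/90 = (9/14)**2 + 23/90 = 81/196 + 23/90 = 5899/8820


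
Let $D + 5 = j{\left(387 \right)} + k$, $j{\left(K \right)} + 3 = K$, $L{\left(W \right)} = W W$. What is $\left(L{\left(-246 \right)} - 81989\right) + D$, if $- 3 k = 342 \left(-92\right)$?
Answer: $-10606$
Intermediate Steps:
$k = 10488$ ($k = - \frac{342 \left(-92\right)}{3} = \left(- \frac{1}{3}\right) \left(-31464\right) = 10488$)
$L{\left(W \right)} = W^{2}$
$j{\left(K \right)} = -3 + K$
$D = 10867$ ($D = -5 + \left(\left(-3 + 387\right) + 10488\right) = -5 + \left(384 + 10488\right) = -5 + 10872 = 10867$)
$\left(L{\left(-246 \right)} - 81989\right) + D = \left(\left(-246\right)^{2} - 81989\right) + 10867 = \left(60516 - 81989\right) + 10867 = -21473 + 10867 = -10606$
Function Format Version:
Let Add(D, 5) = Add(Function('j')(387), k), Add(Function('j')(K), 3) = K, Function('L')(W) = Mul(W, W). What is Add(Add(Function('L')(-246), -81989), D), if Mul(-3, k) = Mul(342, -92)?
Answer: -10606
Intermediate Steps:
k = 10488 (k = Mul(Rational(-1, 3), Mul(342, -92)) = Mul(Rational(-1, 3), -31464) = 10488)
Function('L')(W) = Pow(W, 2)
Function('j')(K) = Add(-3, K)
D = 10867 (D = Add(-5, Add(Add(-3, 387), 10488)) = Add(-5, Add(384, 10488)) = Add(-5, 10872) = 10867)
Add(Add(Function('L')(-246), -81989), D) = Add(Add(Pow(-246, 2), -81989), 10867) = Add(Add(60516, -81989), 10867) = Add(-21473, 10867) = -10606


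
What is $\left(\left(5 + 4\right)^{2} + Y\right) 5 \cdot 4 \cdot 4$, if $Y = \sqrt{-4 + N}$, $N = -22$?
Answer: $6480 + 80 i \sqrt{26} \approx 6480.0 + 407.92 i$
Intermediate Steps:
$Y = i \sqrt{26}$ ($Y = \sqrt{-4 - 22} = \sqrt{-26} = i \sqrt{26} \approx 5.099 i$)
$\left(\left(5 + 4\right)^{2} + Y\right) 5 \cdot 4 \cdot 4 = \left(\left(5 + 4\right)^{2} + i \sqrt{26}\right) 5 \cdot 4 \cdot 4 = \left(9^{2} + i \sqrt{26}\right) 20 \cdot 4 = \left(81 + i \sqrt{26}\right) 80 = 6480 + 80 i \sqrt{26}$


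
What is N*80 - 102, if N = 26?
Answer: 1978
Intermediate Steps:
N*80 - 102 = 26*80 - 102 = 2080 - 102 = 1978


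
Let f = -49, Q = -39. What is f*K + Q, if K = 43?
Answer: -2146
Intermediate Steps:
f*K + Q = -49*43 - 39 = -2107 - 39 = -2146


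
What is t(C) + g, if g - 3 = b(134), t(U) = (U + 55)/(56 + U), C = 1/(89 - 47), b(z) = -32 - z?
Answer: -381228/2353 ≈ -162.02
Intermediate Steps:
C = 1/42 ≈ 0.023810
t(U) = (55 + U)/(56 + U)
g = -163 (g = 3 + (-32 - 1*134) = 3 + (-32 - 134) = 3 - 166 = -163)
t(C) + g = (55 + 1/42)/(56 + 1/42) - 163 = (2311/42)/(2353/42) - 163 = (42/2353)*(2311/42) - 163 = 2311/2353 - 163 = -381228/2353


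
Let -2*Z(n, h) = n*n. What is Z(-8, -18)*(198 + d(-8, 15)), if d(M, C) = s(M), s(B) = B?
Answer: -6080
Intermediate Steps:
Z(n, h) = -n²/2 (Z(n, h) = -n*n/2 = -n²/2)
d(M, C) = M
Z(-8, -18)*(198 + d(-8, 15)) = (-½*(-8)²)*(198 - 8) = -½*64*190 = -32*190 = -6080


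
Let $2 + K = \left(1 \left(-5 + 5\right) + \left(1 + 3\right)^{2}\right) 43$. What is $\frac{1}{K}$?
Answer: $\frac{1}{686} \approx 0.0014577$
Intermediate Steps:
$K = 686$ ($K = -2 + \left(1 \left(-5 + 5\right) + \left(1 + 3\right)^{2}\right) 43 = -2 + \left(1 \cdot 0 + 4^{2}\right) 43 = -2 + \left(0 + 16\right) 43 = -2 + 16 \cdot 43 = -2 + 688 = 686$)
$\frac{1}{K} = \frac{1}{686}$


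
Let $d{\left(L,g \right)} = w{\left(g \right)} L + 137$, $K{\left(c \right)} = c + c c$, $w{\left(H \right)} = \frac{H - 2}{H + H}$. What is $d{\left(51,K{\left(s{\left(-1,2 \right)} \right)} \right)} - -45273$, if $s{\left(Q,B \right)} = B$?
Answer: $45427$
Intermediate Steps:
$w{\left(H \right)} = \frac{-2 + H}{2 H}$
$K{\left(c \right)} = c + c^{2}$
$d{\left(L,g \right)} = 137 + \frac{L \left(-2 + g\right)}{2 g}$ ($d{\left(L,g \right)} = \frac{-2 + g}{2 g} L + 137 = \frac{L \left(-2 + g\right)}{2 g} + 137 = 137 + \frac{L \left(-2 + g\right)}{2 g}$)
$d{\left(51,K{\left(s{\left(-1,2 \right)} \right)} \right)} - -45273 = \left(137 + \frac{1}{2} \cdot 51 - \frac{51}{2 \left(1 + 2\right)}\right) - -45273 = \left(137 + \frac{51}{2} - \frac{51}{2 \cdot 3}\right) + 45273 = \left(137 + \frac{51}{2} - \frac{51}{6}\right) + 45273 = \left(137 + \frac{51}{2} - 51 \cdot \frac{1}{6}\right) + 45273 = \left(137 + \frac{51}{2} - \frac{17}{2}\right) + 45273 = 154 + 45273 = 45427$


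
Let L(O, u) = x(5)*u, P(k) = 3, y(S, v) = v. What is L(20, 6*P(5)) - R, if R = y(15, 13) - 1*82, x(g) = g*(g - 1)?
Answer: 429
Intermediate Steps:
x(g) = g*(-1 + g)
R = -69 (R = 13 - 1*82 = 13 - 82 = -69)
L(O, u) = 20*u (L(O, u) = (5*(-1 + 5))*u = (5*4)*u = 20*u)
L(20, 6*P(5)) - R = 20*(6*3) - 1*(-69) = 20*18 + 69 = 360 + 69 = 429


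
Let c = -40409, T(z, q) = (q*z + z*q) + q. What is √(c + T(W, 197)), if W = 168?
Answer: 2*√6495 ≈ 161.18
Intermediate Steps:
T(z, q) = q + 2*q*z (T(z, q) = (q*z + q*z) + q = 2*q*z + q = q + 2*q*z)
√(c + T(W, 197)) = √(-40409 + 197*(1 + 2*168)) = √(-40409 + 197*(1 + 336)) = √(-40409 + 197*337) = √(-40409 + 66389) = √25980 = 2*√6495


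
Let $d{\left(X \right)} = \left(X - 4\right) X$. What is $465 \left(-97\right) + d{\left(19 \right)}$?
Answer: $-44820$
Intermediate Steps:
$d{\left(X \right)} = X \left(-4 + X\right)$ ($d{\left(X \right)} = \left(-4 + X\right) X = X \left(-4 + X\right)$)
$465 \left(-97\right) + d{\left(19 \right)} = 465 \left(-97\right) + 19 \left(-4 + 19\right) = -45105 + 19 \cdot 15 = -45105 + 285 = -44820$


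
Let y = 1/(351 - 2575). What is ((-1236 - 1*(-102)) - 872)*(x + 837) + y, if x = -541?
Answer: -1320557825/2224 ≈ -5.9378e+5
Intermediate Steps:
y = -1/2224 (y = 1/(-2224) = -1/2224 ≈ -0.00044964)
((-1236 - 1*(-102)) - 872)*(x + 837) + y = ((-1236 - 1*(-102)) - 872)*(-541 + 837) - 1/2224 = ((-1236 + 102) - 872)*296 - 1/2224 = (-1134 - 872)*296 - 1/2224 = -2006*296 - 1/2224 = -593776 - 1/2224 = -1320557825/2224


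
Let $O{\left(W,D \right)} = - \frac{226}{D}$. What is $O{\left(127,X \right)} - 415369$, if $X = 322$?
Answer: $- \frac{66874522}{161} \approx -4.1537 \cdot 10^{5}$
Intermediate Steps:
$O{\left(127,X \right)} - 415369 = - \frac{226}{322} - 415369 = \left(-226\right) \frac{1}{322} - 415369 = - \frac{113}{161} - 415369 = - \frac{66874522}{161}$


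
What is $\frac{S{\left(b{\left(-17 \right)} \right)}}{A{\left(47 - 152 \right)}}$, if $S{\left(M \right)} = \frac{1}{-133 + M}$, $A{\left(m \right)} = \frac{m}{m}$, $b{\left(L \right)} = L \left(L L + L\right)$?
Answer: $- \frac{1}{4757} \approx -0.00021022$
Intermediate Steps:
$b{\left(L \right)} = L \left(L + L^{2}\right)$ ($b{\left(L \right)} = L \left(L^{2} + L\right) = L \left(L + L^{2}\right)$)
$A{\left(m \right)} = 1$
$\frac{S{\left(b{\left(-17 \right)} \right)}}{A{\left(47 - 152 \right)}} = \frac{1}{\left(-133 + \left(-17\right)^{2} \left(1 - 17\right)\right) 1} = \frac{1}{-133 + 289 \left(-16\right)} 1 = \frac{1}{-133 - 4624} \cdot 1 = \frac{1}{-4757} \cdot 1 = \left(- \frac{1}{4757}\right) 1 = - \frac{1}{4757}$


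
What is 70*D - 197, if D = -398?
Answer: -28057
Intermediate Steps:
70*D - 197 = 70*(-398) - 197 = -27860 - 197 = -28057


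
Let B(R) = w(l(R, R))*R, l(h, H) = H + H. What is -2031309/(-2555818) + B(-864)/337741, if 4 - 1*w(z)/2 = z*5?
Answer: -37489767755607/863204527138 ≈ -43.431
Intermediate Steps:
l(h, H) = 2*H
w(z) = 8 - 10*z (w(z) = 8 - 2*z*5 = 8 - 10*z)
B(R) = R*(8 - 20*R) (B(R) = (8 - 20*R)*R = R*(8 - 20*R))
-2031309/(-2555818) + B(-864)/337741 = -2031309/(-2555818) + (4*(-864)*(2 - 5*(-864)))/337741 = -2031309*(-1/2555818) + (4*(-864)*(2 + 4320))*(1/337741) = 2031309/2555818 + (4*(-864)*4322)*(1/337741) = 2031309/2555818 - 14936832*1/337741 = 2031309/2555818 - 14936832/337741 = -37489767755607/863204527138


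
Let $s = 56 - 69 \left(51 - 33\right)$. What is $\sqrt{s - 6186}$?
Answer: $2 i \sqrt{1843} \approx 85.86 i$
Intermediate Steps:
$s = -1186$ ($s = 56 - 1242 = -1186$)
$\sqrt{s - 6186} = \sqrt{-1186 - 6186} = \sqrt{-7372} = 2 i \sqrt{1843}$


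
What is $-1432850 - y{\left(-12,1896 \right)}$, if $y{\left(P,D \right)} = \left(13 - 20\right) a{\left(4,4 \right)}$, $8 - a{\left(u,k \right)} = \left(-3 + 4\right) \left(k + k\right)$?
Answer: $-1432850$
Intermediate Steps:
$a{\left(u,k \right)} = 8 - 2 k$ ($a{\left(u,k \right)} = 8 - \left(-3 + 4\right) \left(k + k\right) = 8 - 1 \cdot 2 k = 8 - 2 k$)
$y{\left(P,D \right)} = 0$ ($y{\left(P,D \right)} = \left(13 - 20\right) \left(8 - 8\right) = - 7 \left(8 - 8\right) = \left(-7\right) 0 = 0$)
$-1432850 - y{\left(-12,1896 \right)} = -1432850 - 0 = -1432850 + 0 = -1432850$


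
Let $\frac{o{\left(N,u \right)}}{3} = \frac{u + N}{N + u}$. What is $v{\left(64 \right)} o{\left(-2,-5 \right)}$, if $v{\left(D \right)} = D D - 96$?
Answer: $12000$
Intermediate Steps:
$o{\left(N,u \right)} = 3$ ($o{\left(N,u \right)} = 3 \frac{u + N}{N + u} = 3 \frac{N + u}{N + u} = 3 \cdot 1 = 3$)
$v{\left(D \right)} = -96 + D^{2}$ ($v{\left(D \right)} = D^{2} - 96 = -96 + D^{2}$)
$v{\left(64 \right)} o{\left(-2,-5 \right)} = \left(-96 + 64^{2}\right) 3 = \left(-96 + 4096\right) 3 = 4000 \cdot 3 = 12000$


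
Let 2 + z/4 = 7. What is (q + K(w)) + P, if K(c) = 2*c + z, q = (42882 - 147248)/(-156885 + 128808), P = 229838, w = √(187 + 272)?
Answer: 6453827432/28077 + 6*√51 ≈ 2.2990e+5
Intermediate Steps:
z = 20 (z = -8 + 4*7 = -8 + 28 = 20)
w = 3*√51 (w = √459 = 3*√51 ≈ 21.424)
q = 104366/28077 (q = -104366/(-28077) = -104366*(-1/28077) = 104366/28077 ≈ 3.7171)
K(c) = 20 + 2*c (K(c) = 2*c + 20 = 20 + 2*c)
(q + K(w)) + P = (104366/28077 + (20 + 2*(3*√51))) + 229838 = (104366/28077 + (20 + 6*√51)) + 229838 = (665906/28077 + 6*√51) + 229838 = 6453827432/28077 + 6*√51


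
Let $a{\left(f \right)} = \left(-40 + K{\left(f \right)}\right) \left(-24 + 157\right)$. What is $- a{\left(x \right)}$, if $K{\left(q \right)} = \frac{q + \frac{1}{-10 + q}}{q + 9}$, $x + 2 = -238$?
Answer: $\frac{42749981}{8250} \approx 5181.8$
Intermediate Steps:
$x = -240$ ($x = -2 - 238 = -240$)
$K{\left(q \right)} = \frac{q + \frac{1}{-10 + q}}{9 + q}$
$a{\left(f \right)} = -5320 + \frac{133 \left(-1 - f^{2} + 10 f\right)}{90 + f - f^{2}}$ ($a{\left(f \right)} = \left(-40 + \frac{-1 - f^{2} + 10 f}{90 + f - f^{2}}\right) \left(-24 + 157\right) = \left(-40 + \frac{-1 - f^{2} + 10 f}{90 + f - f^{2}}\right) 133 = -5320 + \frac{133 \left(-1 - f^{2} + 10 f\right)}{90 + f - f^{2}}$)
$- a{\left(x \right)} = - \frac{133 \left(-3601 - -7200 + 39 \left(-240\right)^{2}\right)}{90 - 240 - \left(-240\right)^{2}} = - \frac{133 \left(-3601 + 7200 + 39 \cdot 57600\right)}{90 - 240 - 57600} = - \frac{133 \left(-3601 + 7200 + 2246400\right)}{90 - 240 - 57600} = - \frac{133 \cdot 2249999}{-57750} = - \frac{133 \left(-1\right) 2249999}{57750} = \left(-1\right) \left(- \frac{42749981}{8250}\right) = \frac{42749981}{8250}$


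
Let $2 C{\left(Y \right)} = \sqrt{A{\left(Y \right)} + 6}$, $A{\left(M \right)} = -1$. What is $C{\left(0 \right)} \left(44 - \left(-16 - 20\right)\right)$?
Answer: $40 \sqrt{5} \approx 89.443$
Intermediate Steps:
$C{\left(Y \right)} = \frac{\sqrt{5}}{2}$ ($C{\left(Y \right)} = \frac{\sqrt{-1 + 6}}{2} = \frac{\sqrt{5}}{2}$)
$C{\left(0 \right)} \left(44 - \left(-16 - 20\right)\right) = \frac{\sqrt{5}}{2} \left(44 - \left(-16 - 20\right)\right) = \frac{\sqrt{5}}{2} \left(44 - -36\right) = \frac{\sqrt{5}}{2} \left(44 + 36\right) = \frac{\sqrt{5}}{2} \cdot 80 = 40 \sqrt{5}$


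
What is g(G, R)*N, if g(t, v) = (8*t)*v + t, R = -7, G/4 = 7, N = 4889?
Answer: -7529060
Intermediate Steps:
G = 28 (G = 4*7 = 28)
g(t, v) = t + 8*t*v (g(t, v) = 8*t*v + t = t + 8*t*v)
g(G, R)*N = (28*(1 + 8*(-7)))*4889 = (28*(1 - 56))*4889 = (28*(-55))*4889 = -1540*4889 = -7529060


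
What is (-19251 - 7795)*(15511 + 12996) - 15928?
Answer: -771016250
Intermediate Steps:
(-19251 - 7795)*(15511 + 12996) - 15928 = -27046*28507 - 15928 = -771000322 - 15928 = -771016250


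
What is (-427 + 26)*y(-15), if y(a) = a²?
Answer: -90225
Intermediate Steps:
(-427 + 26)*y(-15) = (-427 + 26)*(-15)² = -401*225 = -90225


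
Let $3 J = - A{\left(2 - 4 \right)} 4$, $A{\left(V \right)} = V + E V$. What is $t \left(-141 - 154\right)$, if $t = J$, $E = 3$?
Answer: $- \frac{9440}{3} \approx -3146.7$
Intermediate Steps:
$A{\left(V \right)} = 4 V$ ($A{\left(V \right)} = V + 3 V = 4 V$)
$J = \frac{32}{3}$ ($J = \frac{- 4 \left(2 - 4\right) 4}{3} = \frac{- 4 \left(-2\right) 4}{3} = \frac{\left(-1\right) \left(-8\right) 4}{3} = \frac{8 \cdot 4}{3} = \frac{1}{3} \cdot 32 = \frac{32}{3} \approx 10.667$)
$t = \frac{32}{3} \approx 10.667$
$t \left(-141 - 154\right) = \frac{32 \left(-141 - 154\right)}{3} = \frac{32}{3} \left(-295\right) = - \frac{9440}{3}$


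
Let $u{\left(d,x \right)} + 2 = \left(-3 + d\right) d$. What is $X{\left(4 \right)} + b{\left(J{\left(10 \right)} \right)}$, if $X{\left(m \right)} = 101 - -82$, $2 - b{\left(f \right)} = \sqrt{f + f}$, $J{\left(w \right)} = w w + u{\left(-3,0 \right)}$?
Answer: $185 - 2 \sqrt{58} \approx 169.77$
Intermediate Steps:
$u{\left(d,x \right)} = -2 + d \left(-3 + d\right)$ ($u{\left(d,x \right)} = -2 + \left(-3 + d\right) d = -2 + d \left(-3 + d\right)$)
$J{\left(w \right)} = 16 + w^{2}$ ($J{\left(w \right)} = w w - \left(-7 - 9\right) = w^{2} + \left(-2 + 9 + 9\right) = w^{2} + 16 = 16 + w^{2}$)
$b{\left(f \right)} = 2 - \sqrt{2} \sqrt{f}$ ($b{\left(f \right)} = 2 - \sqrt{f + f} = 2 - \sqrt{2 f} = 2 - \sqrt{2} \sqrt{f}$)
$X{\left(m \right)} = 183$ ($X{\left(m \right)} = 101 + 82 = 183$)
$X{\left(4 \right)} + b{\left(J{\left(10 \right)} \right)} = 183 + \left(2 - \sqrt{2} \sqrt{16 + 10^{2}}\right) = 183 + \left(2 - \sqrt{2} \sqrt{16 + 100}\right) = 183 + \left(2 - \sqrt{2} \sqrt{116}\right) = 183 + \left(2 - \sqrt{2} \cdot 2 \sqrt{29}\right) = 183 + \left(2 - 2 \sqrt{58}\right) = 185 - 2 \sqrt{58}$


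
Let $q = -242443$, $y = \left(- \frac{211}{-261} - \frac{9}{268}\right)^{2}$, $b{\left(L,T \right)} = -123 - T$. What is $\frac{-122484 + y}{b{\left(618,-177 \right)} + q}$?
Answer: $\frac{599277310145135}{1185942163499856} \approx 0.50532$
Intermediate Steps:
$y = \frac{2937531601}{4892722704}$ ($y = \left(\left(-211\right) \left(- \frac{1}{261}\right) - \frac{9}{268}\right)^{2} = \left(\frac{211}{261} - \frac{9}{268}\right)^{2} = \left(\frac{54199}{69948}\right)^{2} = \frac{2937531601}{4892722704} \approx 0.60039$)
$\frac{-122484 + y}{b{\left(618,-177 \right)} + q} = \frac{-122484 + \frac{2937531601}{4892722704}}{\left(-123 - -177\right) - 242443} = - \frac{599277310145135}{4892722704 \left(\left(-123 + 177\right) - 242443\right)} = - \frac{599277310145135}{4892722704 \left(54 - 242443\right)} = - \frac{599277310145135}{4892722704 \left(-242389\right)} = \left(- \frac{599277310145135}{4892722704}\right) \left(- \frac{1}{242389}\right) = \frac{599277310145135}{1185942163499856}$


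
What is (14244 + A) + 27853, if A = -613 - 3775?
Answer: 37709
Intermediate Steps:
A = -4388
(14244 + A) + 27853 = (14244 - 4388) + 27853 = 9856 + 27853 = 37709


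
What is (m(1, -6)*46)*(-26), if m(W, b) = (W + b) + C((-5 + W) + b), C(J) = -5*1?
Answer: 11960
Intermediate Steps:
C(J) = -5
m(W, b) = -5 + W + b (m(W, b) = (W + b) - 5 = -5 + W + b)
(m(1, -6)*46)*(-26) = ((-5 + 1 - 6)*46)*(-26) = -10*46*(-26) = -460*(-26) = 11960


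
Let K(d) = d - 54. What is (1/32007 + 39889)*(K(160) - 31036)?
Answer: -13163057679440/10669 ≈ -1.2338e+9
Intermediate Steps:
K(d) = -54 + d
(1/32007 + 39889)*(K(160) - 31036) = (1/32007 + 39889)*((-54 + 160) - 31036) = (1/32007 + 39889)*(106 - 31036) = (1276727224/32007)*(-30930) = -13163057679440/10669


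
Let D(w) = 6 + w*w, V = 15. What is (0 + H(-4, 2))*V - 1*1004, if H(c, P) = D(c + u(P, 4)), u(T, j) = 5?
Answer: -899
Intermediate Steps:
D(w) = 6 + w**2
H(c, P) = 6 + (5 + c)**2 (H(c, P) = 6 + (c + 5)**2 = 6 + (5 + c)**2)
(0 + H(-4, 2))*V - 1*1004 = (0 + (6 + (5 - 4)**2))*15 - 1*1004 = (0 + (6 + 1**2))*15 - 1004 = (0 + (6 + 1))*15 - 1004 = (0 + 7)*15 - 1004 = 7*15 - 1004 = 105 - 1004 = -899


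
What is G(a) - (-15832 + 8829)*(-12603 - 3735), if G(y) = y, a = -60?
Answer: -114415074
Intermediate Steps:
G(a) - (-15832 + 8829)*(-12603 - 3735) = -60 - (-15832 + 8829)*(-12603 - 3735) = -60 - (-7003)*(-16338) = -60 - 1*114415014 = -60 - 114415014 = -114415074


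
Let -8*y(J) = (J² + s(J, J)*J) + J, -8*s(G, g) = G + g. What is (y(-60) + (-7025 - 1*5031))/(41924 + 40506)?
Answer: -6193/41215 ≈ -0.15026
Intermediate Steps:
s(G, g) = -G/8 - g/8 (s(G, g) = -(G + g)/8 = -G/8 - g/8)
y(J) = -3*J²/32 - J/8 (y(J) = -((J² + (-J/8 - J/8)*J) + J)/8 = -((J² + (-J/4)*J) + J)/8 = -((J² - J²/4) + J)/8 = -(3*J²/4 + J)/8 = -(J + 3*J²/4)/8 = -3*J²/32 - J/8)
(y(-60) + (-7025 - 1*5031))/(41924 + 40506) = (-1/32*(-60)*(4 + 3*(-60)) + (-7025 - 1*5031))/(41924 + 40506) = (-1/32*(-60)*(4 - 180) + (-7025 - 5031))/82430 = (-1/32*(-60)*(-176) - 12056)*(1/82430) = (-330 - 12056)*(1/82430) = -12386*1/82430 = -6193/41215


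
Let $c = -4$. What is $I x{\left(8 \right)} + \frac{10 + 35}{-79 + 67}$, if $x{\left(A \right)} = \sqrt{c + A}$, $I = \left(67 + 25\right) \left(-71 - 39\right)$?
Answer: $- \frac{80975}{4} \approx -20244.0$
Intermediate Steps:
$I = -10120$ ($I = 92 \left(-110\right) = -10120$)
$x{\left(A \right)} = \sqrt{-4 + A}$
$I x{\left(8 \right)} + \frac{10 + 35}{-79 + 67} = - 10120 \sqrt{-4 + 8} + \frac{10 + 35}{-79 + 67} = - 10120 \sqrt{4} + \frac{45}{-12} = \left(-10120\right) 2 + 45 \left(- \frac{1}{12}\right) = -20240 - \frac{15}{4} = - \frac{80975}{4}$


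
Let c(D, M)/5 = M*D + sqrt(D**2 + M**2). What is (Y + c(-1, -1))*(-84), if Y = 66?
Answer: -5964 - 420*sqrt(2) ≈ -6558.0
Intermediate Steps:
c(D, M) = 5*sqrt(D**2 + M**2) + 5*D*M (c(D, M) = 5*(M*D + sqrt(D**2 + M**2)) = 5*(D*M + sqrt(D**2 + M**2)) = 5*(sqrt(D**2 + M**2) + D*M) = 5*sqrt(D**2 + M**2) + 5*D*M)
(Y + c(-1, -1))*(-84) = (66 + (5*sqrt((-1)**2 + (-1)**2) + 5*(-1)*(-1)))*(-84) = (66 + (5*sqrt(1 + 1) + 5))*(-84) = (66 + (5*sqrt(2) + 5))*(-84) = (66 + (5 + 5*sqrt(2)))*(-84) = (71 + 5*sqrt(2))*(-84) = -5964 - 420*sqrt(2)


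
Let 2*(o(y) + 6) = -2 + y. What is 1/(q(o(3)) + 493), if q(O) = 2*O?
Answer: 1/482 ≈ 0.0020747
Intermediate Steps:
o(y) = -7 + y/2 (o(y) = -6 + (-2 + y)/2 = -6 + (-1 + y/2) = -7 + y/2)
1/(q(o(3)) + 493) = 1/(2*(-7 + (½)*3) + 493) = 1/(2*(-7 + 3/2) + 493) = 1/(2*(-11/2) + 493) = 1/(-11 + 493) = 1/482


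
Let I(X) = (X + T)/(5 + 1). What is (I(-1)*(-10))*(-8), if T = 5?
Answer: 160/3 ≈ 53.333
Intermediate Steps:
I(X) = ⅚ + X/6 (I(X) = (X + 5)/(5 + 1) = (5 + X)/6 = (5 + X)*(⅙) = ⅚ + X/6)
(I(-1)*(-10))*(-8) = ((⅚ + (⅙)*(-1))*(-10))*(-8) = ((⅚ - ⅙)*(-10))*(-8) = ((⅔)*(-10))*(-8) = -20/3*(-8) = 160/3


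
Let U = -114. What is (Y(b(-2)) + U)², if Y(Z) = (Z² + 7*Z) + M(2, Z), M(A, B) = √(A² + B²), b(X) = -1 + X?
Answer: (-126 + √13)² ≈ 14980.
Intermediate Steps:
Y(Z) = Z² + √(4 + Z²) + 7*Z (Y(Z) = (Z² + 7*Z) + √(2² + Z²) = (Z² + 7*Z) + √(4 + Z²) = Z² + √(4 + Z²) + 7*Z)
(Y(b(-2)) + U)² = (((-1 - 2)² + √(4 + (-1 - 2)²) + 7*(-1 - 2)) - 114)² = (((-3)² + √(4 + (-3)²) + 7*(-3)) - 114)² = ((9 + √(4 + 9) - 21) - 114)² = ((9 + √13 - 21) - 114)² = ((-12 + √13) - 114)² = (-126 + √13)²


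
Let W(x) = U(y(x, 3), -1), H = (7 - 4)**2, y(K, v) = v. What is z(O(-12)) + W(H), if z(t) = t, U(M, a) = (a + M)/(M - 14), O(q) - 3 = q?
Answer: -101/11 ≈ -9.1818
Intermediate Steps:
O(q) = 3 + q
H = 9 (H = 3**2 = 9)
U(M, a) = (M + a)/(-14 + M)
W(x) = -2/11 (W(x) = (3 - 1)/(-14 + 3) = 2/(-11) = -1/11*2 = -2/11)
z(O(-12)) + W(H) = (3 - 12) - 2/11 = -9 - 2/11 = -101/11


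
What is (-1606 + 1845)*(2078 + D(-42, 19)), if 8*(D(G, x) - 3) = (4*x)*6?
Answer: 510982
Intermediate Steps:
D(G, x) = 3 + 3*x (D(G, x) = 3 + ((4*x)*6)/8 = 3 + (24*x)/8 = 3 + 3*x)
(-1606 + 1845)*(2078 + D(-42, 19)) = (-1606 + 1845)*(2078 + (3 + 3*19)) = 239*(2078 + (3 + 57)) = 239*(2078 + 60) = 239*2138 = 510982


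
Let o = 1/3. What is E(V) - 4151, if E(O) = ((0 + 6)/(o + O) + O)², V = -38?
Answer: -34410775/12769 ≈ -2694.9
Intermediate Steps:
o = ⅓ ≈ 0.33333
E(O) = (O + 6/(⅓ + O))² (E(O) = ((0 + 6)/(⅓ + O) + O)² = (6/(⅓ + O) + O)² = (O + 6/(⅓ + O))²)
E(V) - 4151 = (18 - 38 + 3*(-38)²)²/(1 + 3*(-38))² - 4151 = (18 - 38 + 3*1444)²/(1 - 114)² - 4151 = (18 - 38 + 4332)²/(-113)² - 4151 = (1/12769)*4312² - 4151 = (1/12769)*18593344 - 4151 = 18593344/12769 - 4151 = -34410775/12769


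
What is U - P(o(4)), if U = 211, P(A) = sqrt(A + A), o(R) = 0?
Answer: 211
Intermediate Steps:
P(A) = sqrt(2)*sqrt(A) (P(A) = sqrt(2*A) = sqrt(2)*sqrt(A))
U - P(o(4)) = 211 - sqrt(2)*sqrt(0) = 211 - sqrt(2)*0 = 211 - 1*0 = 211 + 0 = 211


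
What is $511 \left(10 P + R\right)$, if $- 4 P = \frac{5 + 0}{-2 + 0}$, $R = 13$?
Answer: $\frac{39347}{4} \approx 9836.8$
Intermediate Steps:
$P = \frac{5}{8}$ ($P = - \frac{\left(5 + 0\right) \frac{1}{-2 + 0}}{4} = - \frac{5 \frac{1}{-2}}{4} = - \frac{5 \left(- \frac{1}{2}\right)}{4} = \left(- \frac{1}{4}\right) \left(- \frac{5}{2}\right) = \frac{5}{8} \approx 0.625$)
$511 \left(10 P + R\right) = 511 \left(10 \cdot \frac{5}{8} + 13\right) = 511 \left(\frac{25}{4} + 13\right) = 511 \cdot \frac{77}{4} = \frac{39347}{4}$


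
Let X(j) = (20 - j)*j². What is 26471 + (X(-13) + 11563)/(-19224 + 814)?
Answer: 48731397/1841 ≈ 26470.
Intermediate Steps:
X(j) = j²*(20 - j)
26471 + (X(-13) + 11563)/(-19224 + 814) = 26471 + ((-13)²*(20 - 1*(-13)) + 11563)/(-19224 + 814) = 26471 + (169*(20 + 13) + 11563)/(-18410) = 26471 + (169*33 + 11563)*(-1/18410) = 26471 + (5577 + 11563)*(-1/18410) = 26471 + 17140*(-1/18410) = 26471 - 1714/1841 = 48731397/1841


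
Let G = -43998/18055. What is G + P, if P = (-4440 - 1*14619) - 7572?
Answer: -480866703/18055 ≈ -26633.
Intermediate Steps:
G = -43998/18055 (G = -43998*1/18055 = -43998/18055 ≈ -2.4369)
P = -26631 (P = (-4440 - 14619) - 7572 = -19059 - 7572 = -26631)
G + P = -43998/18055 - 26631 = -480866703/18055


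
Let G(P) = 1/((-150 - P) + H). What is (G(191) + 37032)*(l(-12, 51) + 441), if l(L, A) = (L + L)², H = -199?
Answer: 2259692527/60 ≈ 3.7662e+7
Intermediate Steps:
G(P) = 1/(-349 - P) (G(P) = 1/((-150 - P) - 199) = 1/(-349 - P))
l(L, A) = 4*L² (l(L, A) = (2*L)² = 4*L²)
(G(191) + 37032)*(l(-12, 51) + 441) = (-1/(349 + 191) + 37032)*(4*(-12)² + 441) = (-1/540 + 37032)*(4*144 + 441) = (-1*1/540 + 37032)*(576 + 441) = (-1/540 + 37032)*1017 = (19997279/540)*1017 = 2259692527/60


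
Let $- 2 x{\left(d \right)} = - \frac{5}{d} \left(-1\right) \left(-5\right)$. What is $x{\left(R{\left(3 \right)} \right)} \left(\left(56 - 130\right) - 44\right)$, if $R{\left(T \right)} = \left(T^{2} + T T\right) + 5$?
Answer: $- \frac{1475}{23} \approx -64.13$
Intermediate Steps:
$R{\left(T \right)} = 5 + 2 T^{2}$ ($R{\left(T \right)} = \left(T^{2} + T^{2}\right) + 5 = 2 T^{2} + 5 = 5 + 2 T^{2}$)
$x{\left(d \right)} = \frac{25}{2 d}$ ($x{\left(d \right)} = - \frac{- \frac{5}{d} \left(-1\right) \left(-5\right)}{2} = - \frac{\frac{5}{d} \left(-5\right)}{2} = - \frac{\left(-25\right) \frac{1}{d}}{2} = \frac{25}{2 d}$)
$x{\left(R{\left(3 \right)} \right)} \left(\left(56 - 130\right) - 44\right) = \frac{25}{2 \left(5 + 2 \cdot 3^{2}\right)} \left(\left(56 - 130\right) - 44\right) = \frac{25}{2 \left(5 + 2 \cdot 9\right)} \left(-74 - 44\right) = \frac{25}{2 \left(5 + 18\right)} \left(-118\right) = \frac{25}{2 \cdot 23} \left(-118\right) = \frac{25}{2} \cdot \frac{1}{23} \left(-118\right) = \frac{25}{46} \left(-118\right) = - \frac{1475}{23}$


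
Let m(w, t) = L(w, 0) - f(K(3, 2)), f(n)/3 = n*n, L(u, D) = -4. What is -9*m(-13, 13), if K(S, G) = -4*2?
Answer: 1764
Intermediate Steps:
K(S, G) = -8
f(n) = 3*n**2 (f(n) = 3*(n*n) = 3*n**2)
m(w, t) = -196 (m(w, t) = -4 - 3*(-8)**2 = -4 - 3*64 = -4 - 1*192 = -4 - 192 = -196)
-9*m(-13, 13) = -9*(-196) = 1764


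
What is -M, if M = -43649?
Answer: 43649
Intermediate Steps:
-M = -1*(-43649) = 43649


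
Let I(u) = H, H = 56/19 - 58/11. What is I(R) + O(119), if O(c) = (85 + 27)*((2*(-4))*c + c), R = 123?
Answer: -19499350/209 ≈ -93298.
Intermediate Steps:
H = -486/209 (H = 56*(1/19) - 58*1/11 = 56/19 - 58/11 = -486/209 ≈ -2.3254)
O(c) = -784*c (O(c) = 112*(-8*c + c) = 112*(-7*c) = -784*c)
I(u) = -486/209
I(R) + O(119) = -486/209 - 784*119 = -486/209 - 93296 = -19499350/209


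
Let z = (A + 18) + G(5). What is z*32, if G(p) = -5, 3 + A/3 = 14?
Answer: 1472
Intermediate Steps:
A = 33 (A = -9 + 3*14 = -9 + 42 = 33)
z = 46 (z = (33 + 18) - 5 = 51 - 5 = 46)
z*32 = 46*32 = 1472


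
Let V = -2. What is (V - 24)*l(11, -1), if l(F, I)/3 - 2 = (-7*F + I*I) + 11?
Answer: 4914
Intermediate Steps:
l(F, I) = 39 - 21*F + 3*I**2 (l(F, I) = 6 + 3*((-7*F + I*I) + 11) = 6 + 3*((-7*F + I**2) + 11) = 6 + 3*((I**2 - 7*F) + 11) = 6 + 3*(11 + I**2 - 7*F) = 6 + (33 - 21*F + 3*I**2) = 39 - 21*F + 3*I**2)
(V - 24)*l(11, -1) = (-2 - 24)*(39 - 21*11 + 3*(-1)**2) = -26*(39 - 231 + 3*1) = -26*(39 - 231 + 3) = -26*(-189) = 4914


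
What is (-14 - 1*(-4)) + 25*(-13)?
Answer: -335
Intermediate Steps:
(-14 - 1*(-4)) + 25*(-13) = (-14 + 4) - 325 = -10 - 325 = -335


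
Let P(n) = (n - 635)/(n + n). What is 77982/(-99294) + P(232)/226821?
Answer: -1367875206415/1741698578256 ≈ -0.78537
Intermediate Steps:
P(n) = (-635 + n)/(2*n) (P(n) = (-635 + n)/((2*n)) = (-635 + n)*(1/(2*n)) = (-635 + n)/(2*n))
77982/(-99294) + P(232)/226821 = 77982/(-99294) + ((½)*(-635 + 232)/232)/226821 = 77982*(-1/99294) + ((½)*(1/232)*(-403))*(1/226821) = -12997/16549 - 403/464*1/226821 = -12997/16549 - 403/105244944 = -1367875206415/1741698578256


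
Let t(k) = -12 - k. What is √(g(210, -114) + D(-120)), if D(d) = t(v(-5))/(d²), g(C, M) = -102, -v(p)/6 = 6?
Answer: I*√367194/60 ≈ 10.099*I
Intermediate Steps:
v(p) = -36 (v(p) = -6*6 = -36)
D(d) = 24/d² (D(d) = (-12 - 1*(-36))/(d²) = (-12 + 36)/d² = 24/d²)
√(g(210, -114) + D(-120)) = √(-102 + 24/(-120)²) = √(-102 + 24*(1/14400)) = √(-102 + 1/600) = √(-61199/600) = I*√367194/60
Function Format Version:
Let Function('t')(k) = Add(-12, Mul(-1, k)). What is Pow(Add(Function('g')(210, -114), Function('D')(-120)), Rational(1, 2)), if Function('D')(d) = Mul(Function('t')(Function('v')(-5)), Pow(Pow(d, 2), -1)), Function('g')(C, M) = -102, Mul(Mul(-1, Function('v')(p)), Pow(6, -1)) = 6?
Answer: Mul(Rational(1, 60), I, Pow(367194, Rational(1, 2))) ≈ Mul(10.099, I)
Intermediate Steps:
Function('v')(p) = -36 (Function('v')(p) = Mul(-6, 6) = -36)
Function('D')(d) = Mul(24, Pow(d, -2)) (Function('D')(d) = Mul(Add(-12, Mul(-1, -36)), Pow(Pow(d, 2), -1)) = Mul(Add(-12, 36), Pow(d, -2)) = Mul(24, Pow(d, -2)))
Pow(Add(Function('g')(210, -114), Function('D')(-120)), Rational(1, 2)) = Pow(Add(-102, Mul(24, Pow(-120, -2))), Rational(1, 2)) = Pow(Add(-102, Mul(24, Rational(1, 14400))), Rational(1, 2)) = Pow(Add(-102, Rational(1, 600)), Rational(1, 2)) = Pow(Rational(-61199, 600), Rational(1, 2)) = Mul(Rational(1, 60), I, Pow(367194, Rational(1, 2)))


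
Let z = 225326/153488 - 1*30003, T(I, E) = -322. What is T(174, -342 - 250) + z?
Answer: -2327149137/76744 ≈ -30324.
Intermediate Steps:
z = -2302437569/76744 (z = 225326*(1/153488) - 30003 = 112663/76744 - 30003 = -2302437569/76744 ≈ -30002.)
T(174, -342 - 250) + z = -322 - 2302437569/76744 = -2327149137/76744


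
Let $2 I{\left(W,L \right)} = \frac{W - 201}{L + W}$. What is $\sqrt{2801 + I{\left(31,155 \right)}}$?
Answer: $\frac{\sqrt{96887586}}{186} \approx 52.92$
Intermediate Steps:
$I{\left(W,L \right)} = \frac{-201 + W}{2 \left(L + W\right)}$ ($I{\left(W,L \right)} = \frac{\left(W - 201\right) \frac{1}{L + W}}{2} = \frac{\left(-201 + W\right) \frac{1}{L + W}}{2} = \frac{\frac{1}{L + W} \left(-201 + W\right)}{2} = \frac{-201 + W}{2 \left(L + W\right)}$)
$\sqrt{2801 + I{\left(31,155 \right)}} = \sqrt{2801 + \frac{-201 + 31}{2 \left(155 + 31\right)}} = \sqrt{2801 + \frac{1}{2} \cdot \frac{1}{186} \left(-170\right)} = \sqrt{2801 - \frac{85}{186}} = \sqrt{\frac{520901}{186}} = \frac{\sqrt{96887586}}{186}$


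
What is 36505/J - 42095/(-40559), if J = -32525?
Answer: -22293284/263836295 ≈ -0.084497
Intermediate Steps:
36505/J - 42095/(-40559) = 36505/(-32525) - 42095/(-40559) = 36505*(-1/32525) - 42095*(-1/40559) = -7301/6505 + 42095/40559 = -22293284/263836295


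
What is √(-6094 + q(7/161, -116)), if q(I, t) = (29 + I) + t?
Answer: I*√3269726/23 ≈ 78.619*I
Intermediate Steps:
q(I, t) = 29 + I + t
√(-6094 + q(7/161, -116)) = √(-6094 + (29 + 7/161 - 116)) = √(-6094 + (29 + 7*(1/161) - 116)) = √(-6094 + (29 + 1/23 - 116)) = √(-6094 - 2000/23) = √(-142162/23) = I*√3269726/23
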